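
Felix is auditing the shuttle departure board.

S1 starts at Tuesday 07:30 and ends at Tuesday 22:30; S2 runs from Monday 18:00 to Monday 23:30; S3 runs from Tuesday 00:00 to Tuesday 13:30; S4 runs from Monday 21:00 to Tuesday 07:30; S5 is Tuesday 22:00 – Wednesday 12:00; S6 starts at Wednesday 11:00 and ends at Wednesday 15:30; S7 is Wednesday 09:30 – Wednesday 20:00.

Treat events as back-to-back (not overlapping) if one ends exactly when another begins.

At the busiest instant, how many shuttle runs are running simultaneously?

3

Sweep the timeline, counting +1 at each start and −1 at each end (ends before starts at a tie):
Monday 18:00 start S2 → 1
Monday 21:00 start S4 → 2
Monday 23:30 end S2 → 1
Tuesday 00:00 start S3 → 2
Tuesday 07:30 end S4 → 1
Tuesday 07:30 start S1 → 2
Tuesday 13:30 end S3 → 1
Tuesday 22:00 start S5 → 2
Tuesday 22:30 end S1 → 1
Wednesday 09:30 start S7 → 2
Wednesday 11:00 start S6 → 3
Wednesday 12:00 end S5 → 2
Wednesday 15:30 end S6 → 1
Wednesday 20:00 end S7 → 0
Peak is 3, at Wednesday 11:00 (S5, S6, S7).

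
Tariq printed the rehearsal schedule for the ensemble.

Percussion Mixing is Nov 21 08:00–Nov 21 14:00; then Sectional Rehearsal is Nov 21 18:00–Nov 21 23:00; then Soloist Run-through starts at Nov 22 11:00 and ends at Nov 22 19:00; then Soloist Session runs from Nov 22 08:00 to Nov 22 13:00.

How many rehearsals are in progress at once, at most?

2

Sort all start/end points and keep a running count:
Nov 21 08:00 start Percussion Mixing → 1
Nov 21 14:00 end Percussion Mixing → 0
Nov 21 18:00 start Sectional Rehearsal → 1
Nov 21 23:00 end Sectional Rehearsal → 0
Nov 22 08:00 start Soloist Session → 1
Nov 22 11:00 start Soloist Run-through → 2
Nov 22 13:00 end Soloist Session → 1
Nov 22 19:00 end Soloist Run-through → 0
Peak is 2, at Nov 22 11:00 (Soloist Run-through, Soloist Session).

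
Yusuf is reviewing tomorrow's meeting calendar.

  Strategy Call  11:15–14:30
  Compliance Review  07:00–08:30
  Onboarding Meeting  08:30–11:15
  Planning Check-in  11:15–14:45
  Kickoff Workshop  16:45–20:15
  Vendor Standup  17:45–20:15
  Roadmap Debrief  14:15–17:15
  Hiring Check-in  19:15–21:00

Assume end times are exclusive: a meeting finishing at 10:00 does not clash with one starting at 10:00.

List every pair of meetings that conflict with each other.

Sorted by start: Compliance Review, Onboarding Meeting, Strategy Call, Planning Check-in, Roadmap Debrief, Kickoff Workshop, Vendor Standup, Hiring Check-in.
Onboarding Meeting starts exactly when Compliance Review ends (back-to-back, no overlap), so nothing later overlaps Compliance Review either.
Strategy Call starts exactly when Onboarding Meeting ends (back-to-back, no overlap), so nothing later overlaps Onboarding Meeting either.
Planning Check-in starts before Strategy Call ends → Strategy Call and Planning Check-in overlap.
Roadmap Debrief starts before Strategy Call ends → Strategy Call and Roadmap Debrief overlap.
Kickoff Workshop starts after Strategy Call ends, so nothing later overlaps Strategy Call either.
Roadmap Debrief starts before Planning Check-in ends → Planning Check-in and Roadmap Debrief overlap.
Kickoff Workshop starts after Planning Check-in ends, so nothing later overlaps Planning Check-in either.
Kickoff Workshop starts before Roadmap Debrief ends → Roadmap Debrief and Kickoff Workshop overlap.
Vendor Standup starts after Roadmap Debrief ends, so nothing later overlaps Roadmap Debrief either.
Vendor Standup starts before Kickoff Workshop ends → Kickoff Workshop and Vendor Standup overlap.
Hiring Check-in starts before Kickoff Workshop ends → Kickoff Workshop and Hiring Check-in overlap.
Hiring Check-in starts before Vendor Standup ends → Vendor Standup and Hiring Check-in overlap.

Hiring Check-in & Kickoff Workshop, Hiring Check-in & Vendor Standup, Kickoff Workshop & Roadmap Debrief, Kickoff Workshop & Vendor Standup, Planning Check-in & Roadmap Debrief, Planning Check-in & Strategy Call, Roadmap Debrief & Strategy Call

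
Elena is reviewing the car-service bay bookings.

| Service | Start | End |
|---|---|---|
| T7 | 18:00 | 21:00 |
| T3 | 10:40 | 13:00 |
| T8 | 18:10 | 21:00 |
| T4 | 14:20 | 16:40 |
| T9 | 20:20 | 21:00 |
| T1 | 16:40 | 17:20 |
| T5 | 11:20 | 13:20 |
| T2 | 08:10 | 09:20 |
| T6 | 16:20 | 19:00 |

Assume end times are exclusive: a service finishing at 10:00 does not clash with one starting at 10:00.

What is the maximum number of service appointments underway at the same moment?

Sort all start/end points and keep a running count:
08:10 start T2 → 1
09:20 end T2 → 0
10:40 start T3 → 1
11:20 start T5 → 2
13:00 end T3 → 1
13:20 end T5 → 0
14:20 start T4 → 1
16:20 start T6 → 2
16:40 end T4 → 1
16:40 start T1 → 2
17:20 end T1 → 1
18:00 start T7 → 2
18:10 start T8 → 3
19:00 end T6 → 2
20:20 start T9 → 3
21:00 end T7 → 2
21:00 end T8 → 1
21:00 end T9 → 0
Peak is 3, at 18:10 (T6, T7, T8).

3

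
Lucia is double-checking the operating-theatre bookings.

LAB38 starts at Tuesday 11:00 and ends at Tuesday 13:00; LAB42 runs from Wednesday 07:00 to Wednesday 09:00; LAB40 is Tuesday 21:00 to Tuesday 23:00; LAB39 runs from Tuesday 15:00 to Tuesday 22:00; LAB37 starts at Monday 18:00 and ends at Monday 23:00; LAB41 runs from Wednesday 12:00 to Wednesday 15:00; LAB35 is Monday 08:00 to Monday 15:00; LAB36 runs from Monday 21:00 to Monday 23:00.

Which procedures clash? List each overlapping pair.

LAB36 & LAB37, LAB39 & LAB40

Sorted by start: LAB35, LAB37, LAB36, LAB38, LAB39, LAB40, LAB42, LAB41.
LAB37 starts after LAB35 ends — done with LAB35.
LAB36 starts before LAB37 ends → LAB37 and LAB36 overlap.
LAB38 starts after LAB37 ends — done with LAB37.
LAB38 starts after LAB36 ends — done with LAB36.
LAB39 starts after LAB38 ends — done with LAB38.
LAB40 starts before LAB39 ends → LAB39 and LAB40 overlap.
LAB42 starts after LAB39 ends — done with LAB39.
LAB42 starts after LAB40 ends — done with LAB40.
LAB41 starts after LAB42 ends.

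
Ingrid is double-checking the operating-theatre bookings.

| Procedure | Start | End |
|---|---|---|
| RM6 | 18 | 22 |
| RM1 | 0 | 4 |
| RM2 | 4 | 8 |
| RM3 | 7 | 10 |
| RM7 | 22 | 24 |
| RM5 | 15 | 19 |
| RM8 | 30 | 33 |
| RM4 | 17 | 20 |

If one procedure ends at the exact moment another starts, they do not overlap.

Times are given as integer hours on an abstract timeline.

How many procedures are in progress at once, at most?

3

Sweep the timeline, counting +1 at each start and −1 at each end (ends before starts at a tie):
0 start RM1 → 1
4 end RM1 → 0
4 start RM2 → 1
7 start RM3 → 2
8 end RM2 → 1
10 end RM3 → 0
15 start RM5 → 1
17 start RM4 → 2
18 start RM6 → 3
19 end RM5 → 2
20 end RM4 → 1
22 end RM6 → 0
22 start RM7 → 1
24 end RM7 → 0
30 start RM8 → 1
33 end RM8 → 0
Peak is 3, at 18 (RM4, RM5, RM6).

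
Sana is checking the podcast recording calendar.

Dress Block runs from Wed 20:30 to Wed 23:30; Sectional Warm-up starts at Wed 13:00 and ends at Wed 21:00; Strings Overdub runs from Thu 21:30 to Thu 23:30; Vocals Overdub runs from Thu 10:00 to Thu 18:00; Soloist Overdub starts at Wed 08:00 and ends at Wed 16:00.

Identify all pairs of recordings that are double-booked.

Dress Block & Sectional Warm-up, Sectional Warm-up & Soloist Overdub

Check each pair: they overlap iff neither finishes before the other starts.
Sorted by start: Soloist Overdub, Sectional Warm-up, Dress Block, Vocals Overdub, Strings Overdub.
Sectional Warm-up starts before Soloist Overdub ends → Soloist Overdub and Sectional Warm-up overlap.
Dress Block starts after Soloist Overdub ends; Soloist Overdub is clear from here.
Dress Block starts before Sectional Warm-up ends → Sectional Warm-up and Dress Block overlap.
Vocals Overdub starts after Sectional Warm-up ends; Sectional Warm-up is clear from here.
Vocals Overdub starts after Dress Block ends; Dress Block is clear from here.
Strings Overdub starts after Vocals Overdub ends.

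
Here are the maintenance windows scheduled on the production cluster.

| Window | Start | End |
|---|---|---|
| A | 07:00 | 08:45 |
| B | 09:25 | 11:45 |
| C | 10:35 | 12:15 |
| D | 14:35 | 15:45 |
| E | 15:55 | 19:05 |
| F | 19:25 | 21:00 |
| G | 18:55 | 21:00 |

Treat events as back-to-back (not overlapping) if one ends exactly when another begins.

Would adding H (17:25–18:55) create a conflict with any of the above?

Yes — it overlaps E

A: ends 08:45 at or before H starts 17:25 → clear.
B: ends 11:45 at or before H starts 17:25 → clear.
C: ends 12:15 at or before H starts 17:25 → clear.
D: ends 15:45 at or before H starts 17:25 → clear.
E: starts 15:55 before H ends 18:55, and ends 19:05 after H starts 17:25 → overlap.
G: starts 18:55 at or after H ends 18:55 → clear.
F: starts 19:25 at or after H ends 18:55 → clear.
H overlaps E.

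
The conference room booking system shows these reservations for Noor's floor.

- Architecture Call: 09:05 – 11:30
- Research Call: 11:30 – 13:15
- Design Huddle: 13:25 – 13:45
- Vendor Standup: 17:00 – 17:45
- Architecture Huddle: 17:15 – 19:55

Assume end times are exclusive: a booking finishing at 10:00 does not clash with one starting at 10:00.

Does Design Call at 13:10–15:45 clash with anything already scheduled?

Yes — it overlaps Design Huddle, Research Call

Architecture Call: ends 11:30 at or before Design Call starts 13:10 → clear.
Research Call: starts 11:30 before Design Call ends 15:45, and ends 13:15 after Design Call starts 13:10 → overlap.
Design Huddle: starts 13:25 before Design Call ends 15:45, and ends 13:45 after Design Call starts 13:10 → overlap.
Vendor Standup: starts 17:00 at or after Design Call ends 15:45 → clear.
Architecture Huddle: starts 17:15 at or after Design Call ends 15:45 → clear.
Design Call overlaps Research Call, Design Huddle.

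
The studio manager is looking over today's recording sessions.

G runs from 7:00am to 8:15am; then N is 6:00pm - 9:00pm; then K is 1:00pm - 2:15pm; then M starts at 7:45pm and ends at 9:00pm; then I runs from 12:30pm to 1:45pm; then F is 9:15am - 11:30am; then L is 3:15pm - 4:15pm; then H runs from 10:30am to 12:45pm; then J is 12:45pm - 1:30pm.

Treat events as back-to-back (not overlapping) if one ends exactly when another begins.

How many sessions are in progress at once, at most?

Sweep the timeline, counting +1 at each start and −1 at each end (ends before starts at a tie):
7:00am start G → 1
8:15am end G → 0
9:15am start F → 1
10:30am start H → 2
11:30am end F → 1
12:30pm start I → 2
12:45pm end H → 1
12:45pm start J → 2
1:00pm start K → 3
1:30pm end J → 2
1:45pm end I → 1
2:15pm end K → 0
3:15pm start L → 1
4:15pm end L → 0
6:00pm start N → 1
7:45pm start M → 2
9:00pm end M → 1
9:00pm end N → 0
Peak is 3, at 1:00pm (I, J, K).

3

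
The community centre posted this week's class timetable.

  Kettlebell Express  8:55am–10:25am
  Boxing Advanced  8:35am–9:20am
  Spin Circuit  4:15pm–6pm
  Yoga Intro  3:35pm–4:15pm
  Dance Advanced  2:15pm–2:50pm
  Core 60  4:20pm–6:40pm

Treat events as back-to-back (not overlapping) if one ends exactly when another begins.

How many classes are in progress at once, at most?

2

Sweep the timeline, counting +1 at each start and −1 at each end (ends before starts at a tie):
8:35am start Boxing Advanced → 1
8:55am start Kettlebell Express → 2
9:20am end Boxing Advanced → 1
10:25am end Kettlebell Express → 0
2:15pm start Dance Advanced → 1
2:50pm end Dance Advanced → 0
3:35pm start Yoga Intro → 1
4:15pm end Yoga Intro → 0
4:15pm start Spin Circuit → 1
4:20pm start Core 60 → 2
6pm end Spin Circuit → 1
6:40pm end Core 60 → 0
Peak is 2, at 8:55am (Boxing Advanced, Kettlebell Express).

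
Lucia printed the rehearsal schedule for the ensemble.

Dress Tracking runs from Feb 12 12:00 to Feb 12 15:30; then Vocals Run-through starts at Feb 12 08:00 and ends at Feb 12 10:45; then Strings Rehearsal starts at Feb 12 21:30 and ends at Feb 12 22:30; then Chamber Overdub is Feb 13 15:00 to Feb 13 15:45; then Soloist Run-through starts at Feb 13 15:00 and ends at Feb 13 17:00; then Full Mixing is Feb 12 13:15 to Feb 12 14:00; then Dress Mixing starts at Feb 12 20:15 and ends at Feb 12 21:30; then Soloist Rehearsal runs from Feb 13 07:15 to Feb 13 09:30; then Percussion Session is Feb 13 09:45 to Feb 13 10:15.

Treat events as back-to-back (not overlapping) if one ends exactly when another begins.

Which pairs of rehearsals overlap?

Check each pair: they overlap iff neither finishes before the other starts.
Sorted by start: Vocals Run-through, Dress Tracking, Full Mixing, Dress Mixing, Strings Rehearsal, Soloist Rehearsal, Percussion Session, Soloist Run-through, Chamber Overdub.
Dress Tracking starts after Vocals Run-through ends — done with Vocals Run-through.
Full Mixing starts before Dress Tracking ends → Dress Tracking and Full Mixing overlap.
Dress Mixing starts after Dress Tracking ends — done with Dress Tracking.
Dress Mixing starts after Full Mixing ends — done with Full Mixing.
Strings Rehearsal starts exactly when Dress Mixing ends (back-to-back, no overlap) — done with Dress Mixing.
Soloist Rehearsal starts after Strings Rehearsal ends — done with Strings Rehearsal.
Percussion Session starts after Soloist Rehearsal ends — done with Soloist Rehearsal.
Soloist Run-through starts after Percussion Session ends — done with Percussion Session.
Chamber Overdub starts before Soloist Run-through ends → Soloist Run-through and Chamber Overdub overlap.

Chamber Overdub & Soloist Run-through, Dress Tracking & Full Mixing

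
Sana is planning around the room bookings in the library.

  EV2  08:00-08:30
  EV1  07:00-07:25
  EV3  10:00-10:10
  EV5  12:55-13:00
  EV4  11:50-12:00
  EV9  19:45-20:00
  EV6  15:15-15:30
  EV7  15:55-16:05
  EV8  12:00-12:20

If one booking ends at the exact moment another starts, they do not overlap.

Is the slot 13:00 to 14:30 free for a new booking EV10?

EV1: ends 07:25 at or before EV10 starts 13:00 → clear.
EV2: ends 08:30 at or before EV10 starts 13:00 → clear.
EV3: ends 10:10 at or before EV10 starts 13:00 → clear.
EV4: ends 12:00 at or before EV10 starts 13:00 → clear.
EV8: ends 12:20 at or before EV10 starts 13:00 → clear.
EV5: ends 13:00 at or before EV10 starts 13:00 → clear.
EV6: starts 15:15 at or after EV10 ends 14:30 → clear.
EV7: starts 15:55 at or after EV10 ends 14:30 → clear.
EV9: starts 19:45 at or after EV10 ends 14:30 → clear.

Yes — the slot is free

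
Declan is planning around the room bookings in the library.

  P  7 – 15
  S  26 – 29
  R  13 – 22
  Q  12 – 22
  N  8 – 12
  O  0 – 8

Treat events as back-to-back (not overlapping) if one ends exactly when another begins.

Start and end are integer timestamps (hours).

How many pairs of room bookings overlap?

Sorted by start: O, P, N, Q, R, S.
P starts before O ends → O and P overlap.
N starts exactly when O ends (back-to-back, no overlap) — done with O.
N starts before P ends → P and N overlap.
Q starts before P ends → P and Q overlap.
R starts before P ends → P and R overlap.
S starts after P ends.
Q starts exactly when N ends (back-to-back, no overlap) — done with N.
R starts before Q ends → Q and R overlap.
S starts after Q ends.
S starts after R ends.
Overlapping pairs: N & P, O & P, P & Q, P & R, Q & R — 5 in total.

5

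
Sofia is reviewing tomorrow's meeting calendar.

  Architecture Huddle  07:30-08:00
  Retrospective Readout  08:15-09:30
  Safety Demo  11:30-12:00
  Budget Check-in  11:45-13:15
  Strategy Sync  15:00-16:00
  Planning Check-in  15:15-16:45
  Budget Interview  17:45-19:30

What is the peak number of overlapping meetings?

Walk through starts and ends in time order (an end at T is processed before a start at T):
07:30 start Architecture Huddle → 1
08:00 end Architecture Huddle → 0
08:15 start Retrospective Readout → 1
09:30 end Retrospective Readout → 0
11:30 start Safety Demo → 1
11:45 start Budget Check-in → 2
12:00 end Safety Demo → 1
13:15 end Budget Check-in → 0
15:00 start Strategy Sync → 1
15:15 start Planning Check-in → 2
16:00 end Strategy Sync → 1
16:45 end Planning Check-in → 0
17:45 start Budget Interview → 1
19:30 end Budget Interview → 0
Peak is 2, at 11:45 (Budget Check-in, Safety Demo).

2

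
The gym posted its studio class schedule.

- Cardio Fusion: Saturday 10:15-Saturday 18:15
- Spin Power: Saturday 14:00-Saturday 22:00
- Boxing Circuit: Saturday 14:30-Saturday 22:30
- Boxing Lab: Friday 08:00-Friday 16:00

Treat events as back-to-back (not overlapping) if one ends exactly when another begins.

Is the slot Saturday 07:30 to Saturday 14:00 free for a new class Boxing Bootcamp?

No — it overlaps Cardio Fusion

Boxing Lab: ends Friday 16:00 at or before Boxing Bootcamp starts Saturday 07:30 → clear.
Cardio Fusion: starts Saturday 10:15 before Boxing Bootcamp ends Saturday 14:00, and ends Saturday 18:15 after Boxing Bootcamp starts Saturday 07:30 → overlap.
Spin Power: starts Saturday 14:00 at or after Boxing Bootcamp ends Saturday 14:00 → clear.
Boxing Circuit: starts Saturday 14:30 at or after Boxing Bootcamp ends Saturday 14:00 → clear.
Boxing Bootcamp overlaps Cardio Fusion.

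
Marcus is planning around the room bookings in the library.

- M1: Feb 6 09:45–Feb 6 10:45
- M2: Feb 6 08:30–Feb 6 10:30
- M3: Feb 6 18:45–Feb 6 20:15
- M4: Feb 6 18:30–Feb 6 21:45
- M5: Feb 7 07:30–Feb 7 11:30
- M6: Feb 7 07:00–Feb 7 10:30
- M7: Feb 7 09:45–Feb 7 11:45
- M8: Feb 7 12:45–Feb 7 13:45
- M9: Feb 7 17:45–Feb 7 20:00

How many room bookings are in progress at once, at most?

Sort all start/end points and keep a running count:
Feb 6 08:30 start M2 → 1
Feb 6 09:45 start M1 → 2
Feb 6 10:30 end M2 → 1
Feb 6 10:45 end M1 → 0
Feb 6 18:30 start M4 → 1
Feb 6 18:45 start M3 → 2
Feb 6 20:15 end M3 → 1
Feb 6 21:45 end M4 → 0
Feb 7 07:00 start M6 → 1
Feb 7 07:30 start M5 → 2
Feb 7 09:45 start M7 → 3
Feb 7 10:30 end M6 → 2
Feb 7 11:30 end M5 → 1
Feb 7 11:45 end M7 → 0
Feb 7 12:45 start M8 → 1
Feb 7 13:45 end M8 → 0
Feb 7 17:45 start M9 → 1
Feb 7 20:00 end M9 → 0
Peak is 3, at Feb 7 09:45 (M5, M6, M7).

3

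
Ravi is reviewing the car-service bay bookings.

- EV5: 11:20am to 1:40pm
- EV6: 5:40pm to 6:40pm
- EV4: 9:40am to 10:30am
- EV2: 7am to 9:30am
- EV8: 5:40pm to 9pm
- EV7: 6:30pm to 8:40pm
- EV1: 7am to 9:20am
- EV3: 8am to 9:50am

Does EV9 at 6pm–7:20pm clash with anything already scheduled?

Yes — it overlaps EV6, EV7, EV8

EV1: ends 9:20am at or before EV9 starts 6pm → clear.
EV2: ends 9:30am at or before EV9 starts 6pm → clear.
EV3: ends 9:50am at or before EV9 starts 6pm → clear.
EV4: ends 10:30am at or before EV9 starts 6pm → clear.
EV5: ends 1:40pm at or before EV9 starts 6pm → clear.
EV6: starts 5:40pm before EV9 ends 7:20pm, and ends 6:40pm after EV9 starts 6pm → overlap.
EV8: starts 5:40pm before EV9 ends 7:20pm, and ends 9pm after EV9 starts 6pm → overlap.
EV7: starts 6:30pm before EV9 ends 7:20pm, and ends 8:40pm after EV9 starts 6pm → overlap.
EV9 overlaps EV6, EV7, EV8.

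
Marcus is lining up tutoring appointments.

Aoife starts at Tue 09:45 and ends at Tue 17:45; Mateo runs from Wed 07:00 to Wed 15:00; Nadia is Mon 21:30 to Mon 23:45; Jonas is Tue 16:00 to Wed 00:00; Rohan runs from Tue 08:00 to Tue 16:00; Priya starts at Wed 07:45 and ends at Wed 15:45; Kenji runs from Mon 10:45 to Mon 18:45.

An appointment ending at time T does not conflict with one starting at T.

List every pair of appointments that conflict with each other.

Two intervals overlap when each starts before the other ends.
Sorted by start: Kenji, Nadia, Rohan, Aoife, Jonas, Mateo, Priya.
Nadia starts after Kenji ends — done with Kenji.
Rohan starts after Nadia ends — done with Nadia.
Aoife starts before Rohan ends → Rohan and Aoife overlap.
Jonas starts exactly when Rohan ends (back-to-back, no overlap) — done with Rohan.
Jonas starts before Aoife ends → Aoife and Jonas overlap.
Mateo starts after Aoife ends — done with Aoife.
Mateo starts after Jonas ends — done with Jonas.
Priya starts before Mateo ends → Mateo and Priya overlap.

Aoife & Jonas, Aoife & Rohan, Mateo & Priya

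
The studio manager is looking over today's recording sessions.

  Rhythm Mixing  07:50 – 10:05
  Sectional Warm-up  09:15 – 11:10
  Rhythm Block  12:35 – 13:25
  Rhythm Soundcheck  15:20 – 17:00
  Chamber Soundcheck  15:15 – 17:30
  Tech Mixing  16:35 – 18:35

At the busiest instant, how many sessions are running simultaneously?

3

Sweep the timeline, counting +1 at each start and −1 at each end (ends before starts at a tie):
07:50 start Rhythm Mixing → 1
09:15 start Sectional Warm-up → 2
10:05 end Rhythm Mixing → 1
11:10 end Sectional Warm-up → 0
12:35 start Rhythm Block → 1
13:25 end Rhythm Block → 0
15:15 start Chamber Soundcheck → 1
15:20 start Rhythm Soundcheck → 2
16:35 start Tech Mixing → 3
17:00 end Rhythm Soundcheck → 2
17:30 end Chamber Soundcheck → 1
18:35 end Tech Mixing → 0
Peak is 3, at 16:35 (Chamber Soundcheck, Rhythm Soundcheck, Tech Mixing).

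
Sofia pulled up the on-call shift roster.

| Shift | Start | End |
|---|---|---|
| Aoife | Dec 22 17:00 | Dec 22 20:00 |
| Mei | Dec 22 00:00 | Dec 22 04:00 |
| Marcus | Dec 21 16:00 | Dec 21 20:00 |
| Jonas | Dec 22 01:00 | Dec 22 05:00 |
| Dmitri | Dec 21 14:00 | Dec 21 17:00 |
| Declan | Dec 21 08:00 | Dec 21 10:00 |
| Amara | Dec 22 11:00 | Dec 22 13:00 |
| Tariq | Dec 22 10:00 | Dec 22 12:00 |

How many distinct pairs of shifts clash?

3

Sorted by start: Declan, Dmitri, Marcus, Mei, Jonas, Tariq, Amara, Aoife.
Dmitri starts after Declan ends, so Declan has no further overlaps.
Marcus starts before Dmitri ends → Dmitri and Marcus overlap.
Mei starts after Dmitri ends, so Dmitri has no further overlaps.
Mei starts after Marcus ends, so Marcus has no further overlaps.
Jonas starts before Mei ends → Mei and Jonas overlap.
Tariq starts after Mei ends, so Mei has no further overlaps.
Tariq starts after Jonas ends, so Jonas has no further overlaps.
Amara starts before Tariq ends → Tariq and Amara overlap.
Aoife starts after Tariq ends.
Aoife starts after Amara ends.
Overlapping pairs: Amara & Tariq, Dmitri & Marcus, Jonas & Mei — 3 in total.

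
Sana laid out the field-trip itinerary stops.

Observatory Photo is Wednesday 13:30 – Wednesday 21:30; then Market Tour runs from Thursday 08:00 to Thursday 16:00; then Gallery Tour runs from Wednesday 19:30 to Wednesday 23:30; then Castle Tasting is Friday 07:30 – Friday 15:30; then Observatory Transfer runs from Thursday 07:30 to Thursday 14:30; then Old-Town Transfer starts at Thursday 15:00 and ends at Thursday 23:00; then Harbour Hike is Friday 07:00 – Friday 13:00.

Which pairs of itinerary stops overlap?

Sorted by start: Observatory Photo, Gallery Tour, Observatory Transfer, Market Tour, Old-Town Transfer, Harbour Hike, Castle Tasting.
Gallery Tour starts before Observatory Photo ends → Observatory Photo and Gallery Tour overlap.
Observatory Transfer starts after Observatory Photo ends, so Observatory Photo has no further overlaps.
Observatory Transfer starts after Gallery Tour ends, so Gallery Tour has no further overlaps.
Market Tour starts before Observatory Transfer ends → Observatory Transfer and Market Tour overlap.
Old-Town Transfer starts after Observatory Transfer ends, so Observatory Transfer has no further overlaps.
Old-Town Transfer starts before Market Tour ends → Market Tour and Old-Town Transfer overlap.
Harbour Hike starts after Market Tour ends, so Market Tour has no further overlaps.
Harbour Hike starts after Old-Town Transfer ends, so Old-Town Transfer has no further overlaps.
Castle Tasting starts before Harbour Hike ends → Harbour Hike and Castle Tasting overlap.

Castle Tasting & Harbour Hike, Gallery Tour & Observatory Photo, Market Tour & Observatory Transfer, Market Tour & Old-Town Transfer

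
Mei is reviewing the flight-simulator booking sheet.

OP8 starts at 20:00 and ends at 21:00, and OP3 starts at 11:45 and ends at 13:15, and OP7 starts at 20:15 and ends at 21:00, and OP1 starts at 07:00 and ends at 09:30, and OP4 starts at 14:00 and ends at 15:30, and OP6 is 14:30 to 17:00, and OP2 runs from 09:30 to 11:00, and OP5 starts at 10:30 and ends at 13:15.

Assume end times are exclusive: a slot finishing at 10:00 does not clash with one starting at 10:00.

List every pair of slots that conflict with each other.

OP2 & OP5, OP3 & OP5, OP4 & OP6, OP7 & OP8

Two intervals overlap when each starts before the other ends.
Sorted by start: OP1, OP2, OP5, OP3, OP4, OP6, OP8, OP7.
OP2 starts exactly when OP1 ends (back-to-back, no overlap), so OP1 has no further overlaps.
OP5 starts before OP2 ends → OP2 and OP5 overlap.
OP3 starts after OP2 ends, so OP2 has no further overlaps.
OP3 starts before OP5 ends → OP5 and OP3 overlap.
OP4 starts after OP5 ends, so OP5 has no further overlaps.
OP4 starts after OP3 ends, so OP3 has no further overlaps.
OP6 starts before OP4 ends → OP4 and OP6 overlap.
OP8 starts after OP4 ends, so OP4 has no further overlaps.
OP8 starts after OP6 ends, so OP6 has no further overlaps.
OP7 starts before OP8 ends → OP8 and OP7 overlap.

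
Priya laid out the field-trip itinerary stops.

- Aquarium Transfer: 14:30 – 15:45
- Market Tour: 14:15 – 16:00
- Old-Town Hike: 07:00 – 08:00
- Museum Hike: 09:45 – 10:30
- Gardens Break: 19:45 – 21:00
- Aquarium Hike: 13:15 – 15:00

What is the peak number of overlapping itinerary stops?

Sweep the timeline, counting +1 at each start and −1 at each end (ends before starts at a tie):
07:00 start Old-Town Hike → 1
08:00 end Old-Town Hike → 0
09:45 start Museum Hike → 1
10:30 end Museum Hike → 0
13:15 start Aquarium Hike → 1
14:15 start Market Tour → 2
14:30 start Aquarium Transfer → 3
15:00 end Aquarium Hike → 2
15:45 end Aquarium Transfer → 1
16:00 end Market Tour → 0
19:45 start Gardens Break → 1
21:00 end Gardens Break → 0
Peak is 3, at 14:30 (Aquarium Hike, Aquarium Transfer, Market Tour).

3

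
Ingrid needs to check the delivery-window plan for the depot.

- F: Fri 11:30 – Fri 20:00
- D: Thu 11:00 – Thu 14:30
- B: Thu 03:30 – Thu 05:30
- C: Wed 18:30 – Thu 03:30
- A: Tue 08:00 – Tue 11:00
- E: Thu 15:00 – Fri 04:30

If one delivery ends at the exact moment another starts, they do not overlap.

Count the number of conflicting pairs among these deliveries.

0

Check each pair: they overlap iff neither finishes before the other starts.
Sorted by start: A, C, B, D, E, F.
C starts after A ends; A is clear from here.
B starts exactly when C ends (back-to-back, no overlap); C is clear from here.
D starts after B ends; B is clear from here.
E starts after D ends; D is clear from here.
F starts after E ends.
No pair overlaps.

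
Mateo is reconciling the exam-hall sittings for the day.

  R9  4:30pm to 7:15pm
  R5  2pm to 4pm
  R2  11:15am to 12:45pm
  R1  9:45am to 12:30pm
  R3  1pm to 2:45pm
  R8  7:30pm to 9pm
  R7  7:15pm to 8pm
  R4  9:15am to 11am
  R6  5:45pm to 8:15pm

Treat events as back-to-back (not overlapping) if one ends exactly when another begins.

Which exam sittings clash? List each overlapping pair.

R1 & R2, R1 & R4, R3 & R5, R6 & R7, R6 & R8, R6 & R9, R7 & R8

Sorted by start: R4, R1, R2, R3, R5, R9, R6, R7, R8.
R1 starts before R4 ends → R4 and R1 overlap.
R2 starts after R4 ends — done with R4.
R2 starts before R1 ends → R1 and R2 overlap.
R3 starts after R1 ends — done with R1.
R3 starts after R2 ends — done with R2.
R5 starts before R3 ends → R3 and R5 overlap.
R9 starts after R3 ends — done with R3.
R9 starts after R5 ends — done with R5.
R6 starts before R9 ends → R9 and R6 overlap.
R7 starts exactly when R9 ends (back-to-back, no overlap) — done with R9.
R7 starts before R6 ends → R6 and R7 overlap.
R8 starts before R6 ends → R6 and R8 overlap.
R8 starts before R7 ends → R7 and R8 overlap.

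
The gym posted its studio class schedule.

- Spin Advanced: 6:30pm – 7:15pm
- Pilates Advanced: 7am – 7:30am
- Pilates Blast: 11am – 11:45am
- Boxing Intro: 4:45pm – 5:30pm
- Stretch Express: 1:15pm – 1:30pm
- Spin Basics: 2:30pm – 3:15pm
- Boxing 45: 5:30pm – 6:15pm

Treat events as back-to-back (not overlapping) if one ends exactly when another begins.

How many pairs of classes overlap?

Sorted by start: Pilates Advanced, Pilates Blast, Stretch Express, Spin Basics, Boxing Intro, Boxing 45, Spin Advanced.
Pilates Blast starts after Pilates Advanced ends, so nothing later overlaps Pilates Advanced either.
Stretch Express starts after Pilates Blast ends, so nothing later overlaps Pilates Blast either.
Spin Basics starts after Stretch Express ends, so nothing later overlaps Stretch Express either.
Boxing Intro starts after Spin Basics ends, so nothing later overlaps Spin Basics either.
Boxing 45 starts exactly when Boxing Intro ends (back-to-back, no overlap), so nothing later overlaps Boxing Intro either.
Spin Advanced starts after Boxing 45 ends.
No pair overlaps.

0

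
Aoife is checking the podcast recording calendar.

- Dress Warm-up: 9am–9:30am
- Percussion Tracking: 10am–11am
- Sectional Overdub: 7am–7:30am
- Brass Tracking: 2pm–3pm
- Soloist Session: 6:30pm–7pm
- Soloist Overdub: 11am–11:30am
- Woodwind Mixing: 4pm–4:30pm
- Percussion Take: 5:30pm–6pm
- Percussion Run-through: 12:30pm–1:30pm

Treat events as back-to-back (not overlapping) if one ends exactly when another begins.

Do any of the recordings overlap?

Two intervals overlap when each starts before the other ends.
Sorted by start: Sectional Overdub, Dress Warm-up, Percussion Tracking, Soloist Overdub, Percussion Run-through, Brass Tracking, Woodwind Mixing, Percussion Take, Soloist Session.
Dress Warm-up starts after Sectional Overdub ends, so Sectional Overdub has no further overlaps.
Percussion Tracking starts after Dress Warm-up ends, so Dress Warm-up has no further overlaps.
Soloist Overdub starts exactly when Percussion Tracking ends (back-to-back, no overlap), so Percussion Tracking has no further overlaps.
Percussion Run-through starts after Soloist Overdub ends, so Soloist Overdub has no further overlaps.
Brass Tracking starts after Percussion Run-through ends, so Percussion Run-through has no further overlaps.
Woodwind Mixing starts after Brass Tracking ends, so Brass Tracking has no further overlaps.
Percussion Take starts after Woodwind Mixing ends, so Woodwind Mixing has no further overlaps.
Soloist Session starts after Percussion Take ends.
Every pair is clear; the schedule has no overlaps.

No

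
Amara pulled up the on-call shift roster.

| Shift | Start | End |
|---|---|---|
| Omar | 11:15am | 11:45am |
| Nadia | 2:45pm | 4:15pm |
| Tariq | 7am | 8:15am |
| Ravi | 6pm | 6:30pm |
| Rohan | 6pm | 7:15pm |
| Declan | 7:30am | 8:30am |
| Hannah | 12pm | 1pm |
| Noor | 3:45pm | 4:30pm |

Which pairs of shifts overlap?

Check each pair: they overlap iff neither finishes before the other starts.
Sorted by start: Tariq, Declan, Omar, Hannah, Nadia, Noor, Ravi, Rohan.
Declan starts before Tariq ends → Tariq and Declan overlap.
Omar starts after Tariq ends, so Tariq has no further overlaps.
Omar starts after Declan ends, so Declan has no further overlaps.
Hannah starts after Omar ends, so Omar has no further overlaps.
Nadia starts after Hannah ends, so Hannah has no further overlaps.
Noor starts before Nadia ends → Nadia and Noor overlap.
Ravi starts after Nadia ends, so Nadia has no further overlaps.
Ravi starts after Noor ends, so Noor has no further overlaps.
Rohan starts before Ravi ends → Ravi and Rohan overlap.

Declan & Tariq, Nadia & Noor, Ravi & Rohan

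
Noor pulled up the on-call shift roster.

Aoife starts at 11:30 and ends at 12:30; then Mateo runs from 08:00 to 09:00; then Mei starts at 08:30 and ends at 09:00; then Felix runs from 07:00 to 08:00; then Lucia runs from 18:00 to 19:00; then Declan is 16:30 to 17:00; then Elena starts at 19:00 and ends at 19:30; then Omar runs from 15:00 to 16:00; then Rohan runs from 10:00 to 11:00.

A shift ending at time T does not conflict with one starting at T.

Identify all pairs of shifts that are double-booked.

Mateo & Mei

Sorted by start: Felix, Mateo, Mei, Rohan, Aoife, Omar, Declan, Lucia, Elena.
Mateo starts exactly when Felix ends (back-to-back, no overlap), so Felix has no further overlaps.
Mei starts before Mateo ends → Mateo and Mei overlap.
Rohan starts after Mateo ends, so Mateo has no further overlaps.
Rohan starts after Mei ends, so Mei has no further overlaps.
Aoife starts after Rohan ends, so Rohan has no further overlaps.
Omar starts after Aoife ends, so Aoife has no further overlaps.
Declan starts after Omar ends, so Omar has no further overlaps.
Lucia starts after Declan ends, so Declan has no further overlaps.
Elena starts exactly when Lucia ends (back-to-back, no overlap).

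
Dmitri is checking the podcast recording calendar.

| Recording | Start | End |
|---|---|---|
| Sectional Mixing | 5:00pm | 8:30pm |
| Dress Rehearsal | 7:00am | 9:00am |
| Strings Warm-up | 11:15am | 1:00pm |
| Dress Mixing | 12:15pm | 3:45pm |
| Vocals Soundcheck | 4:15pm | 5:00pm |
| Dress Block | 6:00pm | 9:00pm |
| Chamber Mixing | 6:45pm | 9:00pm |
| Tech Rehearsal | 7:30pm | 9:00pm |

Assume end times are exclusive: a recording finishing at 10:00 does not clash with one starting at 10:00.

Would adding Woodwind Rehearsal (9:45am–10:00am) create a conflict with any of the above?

Dress Rehearsal: ends 9:00am at or before Woodwind Rehearsal starts 9:45am → clear.
Strings Warm-up: starts 11:15am at or after Woodwind Rehearsal ends 10:00am → clear.
Dress Mixing: starts 12:15pm at or after Woodwind Rehearsal ends 10:00am → clear.
Vocals Soundcheck: starts 4:15pm at or after Woodwind Rehearsal ends 10:00am → clear.
Sectional Mixing: starts 5:00pm at or after Woodwind Rehearsal ends 10:00am → clear.
Dress Block: starts 6:00pm at or after Woodwind Rehearsal ends 10:00am → clear.
Chamber Mixing: starts 6:45pm at or after Woodwind Rehearsal ends 10:00am → clear.
Tech Rehearsal: starts 7:30pm at or after Woodwind Rehearsal ends 10:00am → clear.

No — it doesn't clash with anything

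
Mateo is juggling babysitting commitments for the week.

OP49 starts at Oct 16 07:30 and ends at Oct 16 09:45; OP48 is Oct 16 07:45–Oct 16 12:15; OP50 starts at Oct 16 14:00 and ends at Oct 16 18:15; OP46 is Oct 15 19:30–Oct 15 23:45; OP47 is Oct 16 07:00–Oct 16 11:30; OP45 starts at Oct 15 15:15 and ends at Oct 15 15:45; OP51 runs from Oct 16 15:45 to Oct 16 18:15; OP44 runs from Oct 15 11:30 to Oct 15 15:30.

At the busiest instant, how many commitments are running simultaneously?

Sort all start/end points and keep a running count:
Oct 15 11:30 start OP44 → 1
Oct 15 15:15 start OP45 → 2
Oct 15 15:30 end OP44 → 1
Oct 15 15:45 end OP45 → 0
Oct 15 19:30 start OP46 → 1
Oct 15 23:45 end OP46 → 0
Oct 16 07:00 start OP47 → 1
Oct 16 07:30 start OP49 → 2
Oct 16 07:45 start OP48 → 3
Oct 16 09:45 end OP49 → 2
Oct 16 11:30 end OP47 → 1
Oct 16 12:15 end OP48 → 0
Oct 16 14:00 start OP50 → 1
Oct 16 15:45 start OP51 → 2
Oct 16 18:15 end OP50 → 1
Oct 16 18:15 end OP51 → 0
Peak is 3, at Oct 16 07:45 (OP47, OP48, OP49).

3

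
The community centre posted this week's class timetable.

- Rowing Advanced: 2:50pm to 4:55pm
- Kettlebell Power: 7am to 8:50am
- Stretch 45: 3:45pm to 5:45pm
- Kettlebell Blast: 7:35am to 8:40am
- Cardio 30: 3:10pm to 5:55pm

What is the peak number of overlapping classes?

Walk through starts and ends in time order (an end at T is processed before a start at T):
7am start Kettlebell Power → 1
7:35am start Kettlebell Blast → 2
8:40am end Kettlebell Blast → 1
8:50am end Kettlebell Power → 0
2:50pm start Rowing Advanced → 1
3:10pm start Cardio 30 → 2
3:45pm start Stretch 45 → 3
4:55pm end Rowing Advanced → 2
5:45pm end Stretch 45 → 1
5:55pm end Cardio 30 → 0
Peak is 3, at 3:45pm (Cardio 30, Rowing Advanced, Stretch 45).

3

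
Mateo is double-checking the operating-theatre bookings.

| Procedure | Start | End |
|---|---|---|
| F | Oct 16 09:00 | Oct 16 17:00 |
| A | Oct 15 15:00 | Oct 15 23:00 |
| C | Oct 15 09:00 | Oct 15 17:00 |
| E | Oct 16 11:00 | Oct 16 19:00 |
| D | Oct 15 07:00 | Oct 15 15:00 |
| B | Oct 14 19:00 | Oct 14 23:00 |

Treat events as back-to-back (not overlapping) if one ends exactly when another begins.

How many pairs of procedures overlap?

Sorted by start: B, D, C, A, F, E.
D starts after B ends — done with B.
C starts before D ends → D and C overlap.
A starts exactly when D ends (back-to-back, no overlap) — done with D.
A starts before C ends → C and A overlap.
F starts after C ends — done with C.
F starts after A ends — done with A.
E starts before F ends → F and E overlap.
Overlapping pairs: A & C, C & D, E & F — 3 in total.

3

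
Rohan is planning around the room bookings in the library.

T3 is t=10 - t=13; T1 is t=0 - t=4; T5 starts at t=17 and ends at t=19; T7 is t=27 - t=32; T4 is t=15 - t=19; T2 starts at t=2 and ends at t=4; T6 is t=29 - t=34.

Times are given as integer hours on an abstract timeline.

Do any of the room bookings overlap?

Sorted by start: T1, T2, T3, T4, T5, T7, T6.
T2 starts before T1 ends → T1 and T2 overlap.
That's a conflict, so the schedule is not conflict-free.

Yes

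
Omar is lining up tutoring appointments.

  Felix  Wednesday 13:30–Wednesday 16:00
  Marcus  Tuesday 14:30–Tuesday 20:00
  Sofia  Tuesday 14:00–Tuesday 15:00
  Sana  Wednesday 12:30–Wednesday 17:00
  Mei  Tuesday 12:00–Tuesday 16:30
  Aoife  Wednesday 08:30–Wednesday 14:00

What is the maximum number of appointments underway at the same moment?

Walk through starts and ends in time order (an end at T is processed before a start at T):
Tuesday 12:00 start Mei → 1
Tuesday 14:00 start Sofia → 2
Tuesday 14:30 start Marcus → 3
Tuesday 15:00 end Sofia → 2
Tuesday 16:30 end Mei → 1
Tuesday 20:00 end Marcus → 0
Wednesday 08:30 start Aoife → 1
Wednesday 12:30 start Sana → 2
Wednesday 13:30 start Felix → 3
Wednesday 14:00 end Aoife → 2
Wednesday 16:00 end Felix → 1
Wednesday 17:00 end Sana → 0
Peak is 3, at Tuesday 14:30 (Marcus, Mei, Sofia).

3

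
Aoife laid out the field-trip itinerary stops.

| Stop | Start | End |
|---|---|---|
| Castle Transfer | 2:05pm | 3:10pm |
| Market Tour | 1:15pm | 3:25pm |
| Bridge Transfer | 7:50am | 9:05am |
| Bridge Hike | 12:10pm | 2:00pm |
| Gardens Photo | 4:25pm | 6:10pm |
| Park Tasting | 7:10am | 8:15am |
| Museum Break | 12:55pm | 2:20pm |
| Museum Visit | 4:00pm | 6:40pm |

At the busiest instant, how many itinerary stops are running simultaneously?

3

Sweep the timeline, counting +1 at each start and −1 at each end (ends before starts at a tie):
7:10am start Park Tasting → 1
7:50am start Bridge Transfer → 2
8:15am end Park Tasting → 1
9:05am end Bridge Transfer → 0
12:10pm start Bridge Hike → 1
12:55pm start Museum Break → 2
1:15pm start Market Tour → 3
2:00pm end Bridge Hike → 2
2:05pm start Castle Transfer → 3
2:20pm end Museum Break → 2
3:10pm end Castle Transfer → 1
3:25pm end Market Tour → 0
4:00pm start Museum Visit → 1
4:25pm start Gardens Photo → 2
6:10pm end Gardens Photo → 1
6:40pm end Museum Visit → 0
Peak is 3, at 1:15pm (Bridge Hike, Market Tour, Museum Break).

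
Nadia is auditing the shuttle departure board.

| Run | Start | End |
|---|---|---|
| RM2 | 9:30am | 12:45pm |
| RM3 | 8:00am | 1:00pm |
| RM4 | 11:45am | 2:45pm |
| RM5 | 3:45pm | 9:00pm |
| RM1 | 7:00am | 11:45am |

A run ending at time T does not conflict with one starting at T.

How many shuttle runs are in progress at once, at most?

Sort all start/end points and keep a running count:
7:00am start RM1 → 1
8:00am start RM3 → 2
9:30am start RM2 → 3
11:45am end RM1 → 2
11:45am start RM4 → 3
12:45pm end RM2 → 2
1:00pm end RM3 → 1
2:45pm end RM4 → 0
3:45pm start RM5 → 1
9:00pm end RM5 → 0
Peak is 3, at 9:30am (RM1, RM2, RM3).

3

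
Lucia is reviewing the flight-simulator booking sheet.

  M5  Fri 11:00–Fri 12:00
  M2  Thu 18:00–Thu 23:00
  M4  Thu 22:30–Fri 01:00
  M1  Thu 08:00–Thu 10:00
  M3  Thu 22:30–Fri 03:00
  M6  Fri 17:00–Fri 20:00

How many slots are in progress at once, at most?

3

Sweep the timeline, counting +1 at each start and −1 at each end (ends before starts at a tie):
Thu 08:00 start M1 → 1
Thu 10:00 end M1 → 0
Thu 18:00 start M2 → 1
Thu 22:30 start M3 → 2
Thu 22:30 start M4 → 3
Thu 23:00 end M2 → 2
Fri 01:00 end M4 → 1
Fri 03:00 end M3 → 0
Fri 11:00 start M5 → 1
Fri 12:00 end M5 → 0
Fri 17:00 start M6 → 1
Fri 20:00 end M6 → 0
Peak is 3, at Thu 22:30 (M2, M3, M4).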